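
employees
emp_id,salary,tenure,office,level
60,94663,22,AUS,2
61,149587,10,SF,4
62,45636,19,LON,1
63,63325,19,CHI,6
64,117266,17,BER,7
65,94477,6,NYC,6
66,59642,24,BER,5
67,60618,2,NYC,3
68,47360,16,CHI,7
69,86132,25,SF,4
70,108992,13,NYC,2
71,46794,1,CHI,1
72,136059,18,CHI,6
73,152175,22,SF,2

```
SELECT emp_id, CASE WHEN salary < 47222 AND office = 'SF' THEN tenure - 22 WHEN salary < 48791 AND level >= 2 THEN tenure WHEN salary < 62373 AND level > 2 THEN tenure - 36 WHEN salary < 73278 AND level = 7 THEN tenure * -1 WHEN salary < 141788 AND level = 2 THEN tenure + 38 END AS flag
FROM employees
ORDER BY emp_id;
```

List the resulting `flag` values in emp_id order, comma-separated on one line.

emp_id=60: salary < 141788 AND level = 2 → 60
emp_id=61: (no match → NULL) → NULL
emp_id=62: (no match → NULL) → NULL
emp_id=63: (no match → NULL) → NULL
emp_id=64: (no match → NULL) → NULL
emp_id=65: (no match → NULL) → NULL
emp_id=66: salary < 62373 AND level > 2 → -12
emp_id=67: salary < 62373 AND level > 2 → -34
emp_id=68: salary < 48791 AND level >= 2 → 16
emp_id=69: (no match → NULL) → NULL
emp_id=70: salary < 141788 AND level = 2 → 51
emp_id=71: (no match → NULL) → NULL
emp_id=72: (no match → NULL) → NULL
emp_id=73: (no match → NULL) → NULL

60, NULL, NULL, NULL, NULL, NULL, -12, -34, 16, NULL, 51, NULL, NULL, NULL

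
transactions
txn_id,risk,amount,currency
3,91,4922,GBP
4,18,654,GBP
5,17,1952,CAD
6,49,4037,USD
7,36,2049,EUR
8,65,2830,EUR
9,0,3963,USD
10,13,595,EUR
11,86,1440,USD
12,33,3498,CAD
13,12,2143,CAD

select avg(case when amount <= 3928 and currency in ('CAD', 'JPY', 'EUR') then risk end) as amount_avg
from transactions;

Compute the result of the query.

29.3333333333

txn_id=3: ✗
txn_id=4: ✗
txn_id=5: ✓ → 17
txn_id=6: ✗
txn_id=7: ✓ → 36
txn_id=8: ✓ → 65
txn_id=9: ✗
txn_id=10: ✓ → 13
txn_id=11: ✗
txn_id=12: ✓ → 33
txn_id=13: ✓ → 12
amount_avg = (17 + 36 + 65 + 13 + 33 + 12) / 6 = 29.3333333333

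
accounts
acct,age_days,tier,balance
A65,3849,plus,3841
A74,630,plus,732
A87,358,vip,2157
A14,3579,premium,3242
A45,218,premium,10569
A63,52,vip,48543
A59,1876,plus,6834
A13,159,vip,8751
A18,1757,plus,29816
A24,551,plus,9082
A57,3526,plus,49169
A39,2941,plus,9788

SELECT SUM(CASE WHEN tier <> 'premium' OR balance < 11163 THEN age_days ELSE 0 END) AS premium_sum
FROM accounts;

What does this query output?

19496

acct=A65: ✓ → 3849
acct=A74: ✓ → 630
acct=A87: ✓ → 358
acct=A14: ✓ → 3579
acct=A45: ✓ → 218
acct=A63: ✓ → 52
acct=A59: ✓ → 1876
acct=A13: ✓ → 159
acct=A18: ✓ → 1757
acct=A24: ✓ → 551
acct=A57: ✓ → 3526
acct=A39: ✓ → 2941
premium_sum = 3849 + 630 + 358 + 3579 + 218 + 52 + 1876 + 159 + 1757 + 551 + 3526 + 2941 = 19496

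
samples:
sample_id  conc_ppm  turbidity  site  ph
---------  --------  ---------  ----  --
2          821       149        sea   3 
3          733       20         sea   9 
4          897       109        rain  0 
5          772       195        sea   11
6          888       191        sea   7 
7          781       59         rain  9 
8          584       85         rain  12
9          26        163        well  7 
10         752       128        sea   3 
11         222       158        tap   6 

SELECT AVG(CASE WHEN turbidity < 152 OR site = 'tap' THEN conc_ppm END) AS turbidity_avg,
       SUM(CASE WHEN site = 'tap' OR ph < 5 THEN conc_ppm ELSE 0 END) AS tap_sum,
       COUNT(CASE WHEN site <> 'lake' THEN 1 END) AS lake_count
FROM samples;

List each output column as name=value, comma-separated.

[turbidity_avg: turbidity < 152 OR site = 'tap']
sample_id=2: ✓ → 821
sample_id=3: ✓ → 733
sample_id=4: ✓ → 897
sample_id=5: ✗
sample_id=6: ✗
sample_id=7: ✓ → 781
sample_id=8: ✓ → 584
sample_id=9: ✗
sample_id=10: ✓ → 752
sample_id=11: ✓ → 222
turbidity_avg = (821 + 733 + 897 + 781 + 584 + 752 + 222) / 7 = 684.2857142857
—
[tap_sum: site = 'tap' OR ph < 5]
sample_id=2: ✓ → 821
sample_id=3: ✗
sample_id=4: ✓ → 897
sample_id=5: ✗
sample_id=6: ✗
sample_id=7: ✗
sample_id=8: ✗
sample_id=9: ✗
sample_id=10: ✓ → 752
sample_id=11: ✓ → 222
tap_sum = 821 + 897 + 752 + 222 = 2692
—
[lake_count: site <> 'lake']
sample_id=2: ✓ → 1
sample_id=3: ✓ → 1
sample_id=4: ✓ → 1
sample_id=5: ✓ → 1
sample_id=6: ✓ → 1
sample_id=7: ✓ → 1
sample_id=8: ✓ → 1
sample_id=9: ✓ → 1
sample_id=10: ✓ → 1
sample_id=11: ✓ → 1
lake_count = COUNT(1, 1, 1, 1, 1, 1, 1, 1, 1, 1) = 10

turbidity_avg=684.2857142857, tap_sum=2692, lake_count=10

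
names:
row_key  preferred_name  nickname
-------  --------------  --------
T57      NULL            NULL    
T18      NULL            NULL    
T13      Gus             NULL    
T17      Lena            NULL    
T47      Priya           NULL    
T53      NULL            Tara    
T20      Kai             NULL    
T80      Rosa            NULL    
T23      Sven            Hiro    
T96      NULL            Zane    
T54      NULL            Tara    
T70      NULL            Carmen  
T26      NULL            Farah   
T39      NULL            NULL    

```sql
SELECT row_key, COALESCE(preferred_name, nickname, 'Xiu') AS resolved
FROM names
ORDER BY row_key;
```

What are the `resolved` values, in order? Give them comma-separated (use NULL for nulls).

Gus, Lena, Xiu, Kai, Sven, Farah, Xiu, Priya, Tara, Tara, Xiu, Carmen, Rosa, Zane

row_key=T13: preferred_name=Gus → Gus
row_key=T17: preferred_name=Lena → Lena
row_key=T18: preferred_name=NULL, nickname=NULL, → literal Xiu → Xiu
row_key=T20: preferred_name=Kai → Kai
row_key=T23: preferred_name=Sven → Sven
row_key=T26: preferred_name=NULL, nickname=Farah → Farah
row_key=T39: preferred_name=NULL, nickname=NULL, → literal Xiu → Xiu
row_key=T47: preferred_name=Priya → Priya
row_key=T53: preferred_name=NULL, nickname=Tara → Tara
row_key=T54: preferred_name=NULL, nickname=Tara → Tara
row_key=T57: preferred_name=NULL, nickname=NULL, → literal Xiu → Xiu
row_key=T70: preferred_name=NULL, nickname=Carmen → Carmen
row_key=T80: preferred_name=Rosa → Rosa
row_key=T96: preferred_name=NULL, nickname=Zane → Zane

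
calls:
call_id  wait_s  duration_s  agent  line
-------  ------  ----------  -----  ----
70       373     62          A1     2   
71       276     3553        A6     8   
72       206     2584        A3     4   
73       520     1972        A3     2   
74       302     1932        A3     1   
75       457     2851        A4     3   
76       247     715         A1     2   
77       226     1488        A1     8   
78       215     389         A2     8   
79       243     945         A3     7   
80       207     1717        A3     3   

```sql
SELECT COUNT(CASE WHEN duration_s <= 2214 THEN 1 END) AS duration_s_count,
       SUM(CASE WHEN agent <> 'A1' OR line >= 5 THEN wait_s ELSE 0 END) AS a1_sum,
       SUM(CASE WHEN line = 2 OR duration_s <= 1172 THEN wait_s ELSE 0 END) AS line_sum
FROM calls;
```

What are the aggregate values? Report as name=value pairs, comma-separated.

[duration_s_count: duration_s <= 2214]
call_id=70: ✓ → 1
call_id=71: ✗
call_id=72: ✗
call_id=73: ✓ → 1
call_id=74: ✓ → 1
call_id=75: ✗
call_id=76: ✓ → 1
call_id=77: ✓ → 1
call_id=78: ✓ → 1
call_id=79: ✓ → 1
call_id=80: ✓ → 1
duration_s_count = COUNT(1, 1, 1, 1, 1, 1, 1, 1) = 8
—
[a1_sum: agent <> 'A1' OR line >= 5]
call_id=70: ✗
call_id=71: ✓ → 276
call_id=72: ✓ → 206
call_id=73: ✓ → 520
call_id=74: ✓ → 302
call_id=75: ✓ → 457
call_id=76: ✗
call_id=77: ✓ → 226
call_id=78: ✓ → 215
call_id=79: ✓ → 243
call_id=80: ✓ → 207
a1_sum = 276 + 206 + 520 + 302 + 457 + 226 + 215 + 243 + 207 = 2652
—
[line_sum: line = 2 OR duration_s <= 1172]
call_id=70: ✓ → 373
call_id=71: ✗
call_id=72: ✗
call_id=73: ✓ → 520
call_id=74: ✗
call_id=75: ✗
call_id=76: ✓ → 247
call_id=77: ✗
call_id=78: ✓ → 215
call_id=79: ✓ → 243
call_id=80: ✗
line_sum = 373 + 520 + 247 + 215 + 243 = 1598

duration_s_count=8, a1_sum=2652, line_sum=1598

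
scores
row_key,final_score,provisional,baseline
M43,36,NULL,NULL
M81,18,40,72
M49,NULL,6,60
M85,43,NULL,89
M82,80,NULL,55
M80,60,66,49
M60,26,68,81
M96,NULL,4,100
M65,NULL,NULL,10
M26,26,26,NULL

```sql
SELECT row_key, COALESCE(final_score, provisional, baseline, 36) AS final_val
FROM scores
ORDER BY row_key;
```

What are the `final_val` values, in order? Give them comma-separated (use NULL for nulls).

26, 36, 6, 26, 10, 60, 18, 80, 43, 4

row_key=M26: final_score=26 → 26
row_key=M43: final_score=36 → 36
row_key=M49: final_score=NULL, provisional=6 → 6
row_key=M60: final_score=26 → 26
row_key=M65: final_score=NULL, provisional=NULL, baseline=10 → 10
row_key=M80: final_score=60 → 60
row_key=M81: final_score=18 → 18
row_key=M82: final_score=80 → 80
row_key=M85: final_score=43 → 43
row_key=M96: final_score=NULL, provisional=4 → 4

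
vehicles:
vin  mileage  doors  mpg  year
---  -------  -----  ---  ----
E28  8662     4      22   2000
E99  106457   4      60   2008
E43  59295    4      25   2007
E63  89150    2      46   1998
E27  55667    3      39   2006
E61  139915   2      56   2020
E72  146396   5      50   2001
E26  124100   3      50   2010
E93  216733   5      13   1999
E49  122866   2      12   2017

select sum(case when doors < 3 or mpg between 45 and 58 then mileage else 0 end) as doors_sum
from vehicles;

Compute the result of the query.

622427

vin=E28: ✗
vin=E99: ✗
vin=E43: ✗
vin=E63: ✓ → 89150
vin=E27: ✗
vin=E61: ✓ → 139915
vin=E72: ✓ → 146396
vin=E26: ✓ → 124100
vin=E93: ✗
vin=E49: ✓ → 122866
doors_sum = 89150 + 139915 + 146396 + 124100 + 122866 = 622427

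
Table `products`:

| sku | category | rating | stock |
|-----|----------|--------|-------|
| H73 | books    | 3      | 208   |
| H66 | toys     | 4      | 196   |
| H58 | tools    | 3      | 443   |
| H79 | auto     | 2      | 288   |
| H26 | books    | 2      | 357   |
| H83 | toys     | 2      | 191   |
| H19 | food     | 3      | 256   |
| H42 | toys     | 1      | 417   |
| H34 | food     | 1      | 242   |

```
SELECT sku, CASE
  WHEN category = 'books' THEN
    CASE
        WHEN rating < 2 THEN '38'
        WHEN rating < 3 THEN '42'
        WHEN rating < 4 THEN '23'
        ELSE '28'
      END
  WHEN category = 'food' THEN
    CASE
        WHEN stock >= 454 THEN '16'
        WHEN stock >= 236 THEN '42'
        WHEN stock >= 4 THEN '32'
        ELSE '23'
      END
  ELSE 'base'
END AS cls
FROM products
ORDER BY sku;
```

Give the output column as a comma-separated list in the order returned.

42, 42, 42, base, base, base, 23, base, base

sku=H19: category='food' → inner[stock >= 236] → 42
sku=H26: category='books' → inner[rating < 3] → 42
sku=H34: category='food' → inner[stock >= 236] → 42
sku=H42: category='toys' → outer ELSE → base
sku=H58: category='tools' → outer ELSE → base
sku=H66: category='toys' → outer ELSE → base
sku=H73: category='books' → inner[rating < 4] → 23
sku=H79: category='auto' → outer ELSE → base
sku=H83: category='toys' → outer ELSE → base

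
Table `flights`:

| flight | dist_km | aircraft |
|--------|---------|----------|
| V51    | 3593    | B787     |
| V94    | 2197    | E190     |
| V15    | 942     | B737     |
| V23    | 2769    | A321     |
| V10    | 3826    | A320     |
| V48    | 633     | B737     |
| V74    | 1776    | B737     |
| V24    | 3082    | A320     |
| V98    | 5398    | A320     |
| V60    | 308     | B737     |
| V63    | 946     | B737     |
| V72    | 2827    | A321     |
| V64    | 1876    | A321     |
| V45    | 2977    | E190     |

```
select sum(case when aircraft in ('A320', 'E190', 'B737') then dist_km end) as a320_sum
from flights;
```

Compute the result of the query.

22085

flight=V51: ✗
flight=V94: ✓ → 2197
flight=V15: ✓ → 942
flight=V23: ✗
flight=V10: ✓ → 3826
flight=V48: ✓ → 633
flight=V74: ✓ → 1776
flight=V24: ✓ → 3082
flight=V98: ✓ → 5398
flight=V60: ✓ → 308
flight=V63: ✓ → 946
flight=V72: ✗
flight=V64: ✗
flight=V45: ✓ → 2977
a320_sum = 2197 + 942 + 3826 + 633 + 1776 + 3082 + 5398 + 308 + 946 + 2977 = 22085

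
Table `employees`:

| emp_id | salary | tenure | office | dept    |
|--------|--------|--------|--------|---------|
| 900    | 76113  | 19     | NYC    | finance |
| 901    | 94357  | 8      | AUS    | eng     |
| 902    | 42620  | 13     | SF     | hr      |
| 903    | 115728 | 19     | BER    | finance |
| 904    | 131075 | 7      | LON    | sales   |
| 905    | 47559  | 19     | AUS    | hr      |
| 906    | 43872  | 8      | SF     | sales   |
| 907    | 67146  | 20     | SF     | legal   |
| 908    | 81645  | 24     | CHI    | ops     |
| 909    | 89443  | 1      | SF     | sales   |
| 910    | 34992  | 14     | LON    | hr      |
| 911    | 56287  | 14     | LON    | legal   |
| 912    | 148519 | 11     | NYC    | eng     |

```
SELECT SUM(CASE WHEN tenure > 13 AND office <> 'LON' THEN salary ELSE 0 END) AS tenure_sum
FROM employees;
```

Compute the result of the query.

388191

emp_id=900: ✓ → 76113
emp_id=901: ✗
emp_id=902: ✗
emp_id=903: ✓ → 115728
emp_id=904: ✗
emp_id=905: ✓ → 47559
emp_id=906: ✗
emp_id=907: ✓ → 67146
emp_id=908: ✓ → 81645
emp_id=909: ✗
emp_id=910: ✗
emp_id=911: ✗
emp_id=912: ✗
tenure_sum = 76113 + 115728 + 47559 + 67146 + 81645 = 388191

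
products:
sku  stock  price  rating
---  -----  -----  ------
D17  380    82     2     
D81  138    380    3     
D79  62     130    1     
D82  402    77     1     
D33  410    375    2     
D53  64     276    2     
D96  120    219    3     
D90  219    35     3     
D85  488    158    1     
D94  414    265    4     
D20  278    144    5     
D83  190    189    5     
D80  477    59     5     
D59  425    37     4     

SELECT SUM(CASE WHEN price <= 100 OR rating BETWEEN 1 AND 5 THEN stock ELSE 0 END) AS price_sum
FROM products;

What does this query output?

4067

sku=D17: ✓ → 380
sku=D81: ✓ → 138
sku=D79: ✓ → 62
sku=D82: ✓ → 402
sku=D33: ✓ → 410
sku=D53: ✓ → 64
sku=D96: ✓ → 120
sku=D90: ✓ → 219
sku=D85: ✓ → 488
sku=D94: ✓ → 414
sku=D20: ✓ → 278
sku=D83: ✓ → 190
sku=D80: ✓ → 477
sku=D59: ✓ → 425
price_sum = 380 + 138 + 62 + 402 + 410 + 64 + 120 + 219 + 488 + 414 + 278 + 190 + 477 + 425 = 4067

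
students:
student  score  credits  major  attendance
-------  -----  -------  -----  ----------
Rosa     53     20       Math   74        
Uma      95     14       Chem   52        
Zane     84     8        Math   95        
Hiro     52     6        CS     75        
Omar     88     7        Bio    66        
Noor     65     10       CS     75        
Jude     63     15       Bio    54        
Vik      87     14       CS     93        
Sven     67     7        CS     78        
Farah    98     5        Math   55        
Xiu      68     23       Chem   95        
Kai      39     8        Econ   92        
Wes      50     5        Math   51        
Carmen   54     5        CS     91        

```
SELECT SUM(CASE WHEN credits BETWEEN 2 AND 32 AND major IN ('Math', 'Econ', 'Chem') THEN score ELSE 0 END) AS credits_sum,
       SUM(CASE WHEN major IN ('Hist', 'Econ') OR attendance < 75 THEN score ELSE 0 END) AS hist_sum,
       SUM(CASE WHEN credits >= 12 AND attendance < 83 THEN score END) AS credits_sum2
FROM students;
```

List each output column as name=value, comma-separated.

credits_sum=487, hist_sum=486, credits_sum2=211

[credits_sum: credits BETWEEN 2 AND 32 AND major IN ('Math', 'Econ', 'Chem')]
student=Rosa: ✓ → 53
student=Uma: ✓ → 95
student=Zane: ✓ → 84
student=Hiro: ✗
student=Omar: ✗
student=Noor: ✗
student=Jude: ✗
student=Vik: ✗
student=Sven: ✗
student=Farah: ✓ → 98
student=Xiu: ✓ → 68
student=Kai: ✓ → 39
student=Wes: ✓ → 50
student=Carmen: ✗
credits_sum = 53 + 95 + 84 + 98 + 68 + 39 + 50 = 487
—
[hist_sum: major IN ('Hist', 'Econ') OR attendance < 75]
student=Rosa: ✓ → 53
student=Uma: ✓ → 95
student=Zane: ✗
student=Hiro: ✗
student=Omar: ✓ → 88
student=Noor: ✗
student=Jude: ✓ → 63
student=Vik: ✗
student=Sven: ✗
student=Farah: ✓ → 98
student=Xiu: ✗
student=Kai: ✓ → 39
student=Wes: ✓ → 50
student=Carmen: ✗
hist_sum = 53 + 95 + 88 + 63 + 98 + 39 + 50 = 486
—
[credits_sum2: credits >= 12 AND attendance < 83]
student=Rosa: ✓ → 53
student=Uma: ✓ → 95
student=Zane: ✗
student=Hiro: ✗
student=Omar: ✗
student=Noor: ✗
student=Jude: ✓ → 63
student=Vik: ✗
student=Sven: ✗
student=Farah: ✗
student=Xiu: ✗
student=Kai: ✗
student=Wes: ✗
student=Carmen: ✗
credits_sum2 = 53 + 95 + 63 = 211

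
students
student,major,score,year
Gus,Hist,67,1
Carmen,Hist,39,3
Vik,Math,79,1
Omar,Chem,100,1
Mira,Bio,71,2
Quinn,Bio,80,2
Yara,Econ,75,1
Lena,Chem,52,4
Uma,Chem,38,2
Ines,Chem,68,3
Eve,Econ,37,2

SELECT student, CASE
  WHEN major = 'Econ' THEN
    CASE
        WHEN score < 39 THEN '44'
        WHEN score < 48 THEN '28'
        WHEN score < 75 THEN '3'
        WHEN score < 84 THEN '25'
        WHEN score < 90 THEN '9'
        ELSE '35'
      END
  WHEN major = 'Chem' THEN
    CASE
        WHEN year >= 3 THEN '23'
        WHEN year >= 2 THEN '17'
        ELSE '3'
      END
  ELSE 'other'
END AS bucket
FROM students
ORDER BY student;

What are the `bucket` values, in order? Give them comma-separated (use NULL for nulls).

student=Carmen: major='Hist' → outer ELSE → other
student=Eve: major='Econ' → inner[score < 39] → 44
student=Gus: major='Hist' → outer ELSE → other
student=Ines: major='Chem' → inner[year >= 3] → 23
student=Lena: major='Chem' → inner[year >= 3] → 23
student=Mira: major='Bio' → outer ELSE → other
student=Omar: major='Chem' → inner[ELSE] → 3
student=Quinn: major='Bio' → outer ELSE → other
student=Uma: major='Chem' → inner[year >= 2] → 17
student=Vik: major='Math' → outer ELSE → other
student=Yara: major='Econ' → inner[score < 84] → 25

other, 44, other, 23, 23, other, 3, other, 17, other, 25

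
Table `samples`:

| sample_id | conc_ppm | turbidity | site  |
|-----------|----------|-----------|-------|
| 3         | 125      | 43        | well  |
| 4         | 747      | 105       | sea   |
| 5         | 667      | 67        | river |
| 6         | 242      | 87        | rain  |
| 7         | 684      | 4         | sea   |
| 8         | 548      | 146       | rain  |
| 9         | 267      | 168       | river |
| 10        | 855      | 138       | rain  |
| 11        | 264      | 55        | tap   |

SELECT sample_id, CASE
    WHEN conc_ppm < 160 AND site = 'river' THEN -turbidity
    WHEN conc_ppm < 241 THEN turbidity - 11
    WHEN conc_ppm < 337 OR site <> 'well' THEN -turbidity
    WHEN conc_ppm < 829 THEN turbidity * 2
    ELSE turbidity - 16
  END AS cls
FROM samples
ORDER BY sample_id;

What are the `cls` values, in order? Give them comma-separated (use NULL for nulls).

32, -105, -67, -87, -4, -146, -168, -138, -55

sample_id=3: conc_ppm < 241 → 32
sample_id=4: conc_ppm < 337 OR site <> 'well' → -105
sample_id=5: conc_ppm < 337 OR site <> 'well' → -67
sample_id=6: conc_ppm < 337 OR site <> 'well' → -87
sample_id=7: conc_ppm < 337 OR site <> 'well' → -4
sample_id=8: conc_ppm < 337 OR site <> 'well' → -146
sample_id=9: conc_ppm < 337 OR site <> 'well' → -168
sample_id=10: conc_ppm < 337 OR site <> 'well' → -138
sample_id=11: conc_ppm < 337 OR site <> 'well' → -55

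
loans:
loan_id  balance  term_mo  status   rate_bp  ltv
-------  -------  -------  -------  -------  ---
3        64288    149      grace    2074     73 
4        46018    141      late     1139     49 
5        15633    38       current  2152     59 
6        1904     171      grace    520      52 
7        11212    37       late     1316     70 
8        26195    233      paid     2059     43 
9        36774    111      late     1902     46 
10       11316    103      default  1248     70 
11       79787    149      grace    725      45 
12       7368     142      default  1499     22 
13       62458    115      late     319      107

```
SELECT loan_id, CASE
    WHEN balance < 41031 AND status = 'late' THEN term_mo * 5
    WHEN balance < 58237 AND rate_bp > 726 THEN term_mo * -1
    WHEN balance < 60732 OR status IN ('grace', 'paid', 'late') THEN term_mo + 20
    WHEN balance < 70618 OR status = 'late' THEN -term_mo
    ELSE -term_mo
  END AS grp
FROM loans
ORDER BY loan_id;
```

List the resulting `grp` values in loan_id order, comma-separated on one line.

169, -141, -38, 191, 185, -233, 555, -103, 169, -142, 135

loan_id=3: balance < 60732 OR status IN ('grace', 'paid', 'late') → 169
loan_id=4: balance < 58237 AND rate_bp > 726 → -141
loan_id=5: balance < 58237 AND rate_bp > 726 → -38
loan_id=6: balance < 60732 OR status IN ('grace', 'paid', 'late') → 191
loan_id=7: balance < 41031 AND status = 'late' → 185
loan_id=8: balance < 58237 AND rate_bp > 726 → -233
loan_id=9: balance < 41031 AND status = 'late' → 555
loan_id=10: balance < 58237 AND rate_bp > 726 → -103
loan_id=11: balance < 60732 OR status IN ('grace', 'paid', 'late') → 169
loan_id=12: balance < 58237 AND rate_bp > 726 → -142
loan_id=13: balance < 60732 OR status IN ('grace', 'paid', 'late') → 135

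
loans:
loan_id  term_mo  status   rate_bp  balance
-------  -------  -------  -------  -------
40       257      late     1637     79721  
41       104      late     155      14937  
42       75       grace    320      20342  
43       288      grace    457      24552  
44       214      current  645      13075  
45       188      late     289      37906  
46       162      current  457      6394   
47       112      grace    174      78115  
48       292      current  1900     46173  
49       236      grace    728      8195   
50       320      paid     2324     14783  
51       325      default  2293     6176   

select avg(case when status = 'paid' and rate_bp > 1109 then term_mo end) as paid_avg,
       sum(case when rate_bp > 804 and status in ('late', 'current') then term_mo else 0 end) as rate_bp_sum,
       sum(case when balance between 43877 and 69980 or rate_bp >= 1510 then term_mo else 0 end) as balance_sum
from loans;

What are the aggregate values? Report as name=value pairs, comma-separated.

[paid_avg: status = 'paid' and rate_bp > 1109]
loan_id=40: ✗
loan_id=41: ✗
loan_id=42: ✗
loan_id=43: ✗
loan_id=44: ✗
loan_id=45: ✗
loan_id=46: ✗
loan_id=47: ✗
loan_id=48: ✗
loan_id=49: ✗
loan_id=50: ✓ → 320
loan_id=51: ✗
paid_avg = 320
—
[rate_bp_sum: rate_bp > 804 and status in ('late', 'current')]
loan_id=40: ✓ → 257
loan_id=41: ✗
loan_id=42: ✗
loan_id=43: ✗
loan_id=44: ✗
loan_id=45: ✗
loan_id=46: ✗
loan_id=47: ✗
loan_id=48: ✓ → 292
loan_id=49: ✗
loan_id=50: ✗
loan_id=51: ✗
rate_bp_sum = 257 + 292 = 549
—
[balance_sum: balance between 43877 and 69980 or rate_bp >= 1510]
loan_id=40: ✓ → 257
loan_id=41: ✗
loan_id=42: ✗
loan_id=43: ✗
loan_id=44: ✗
loan_id=45: ✗
loan_id=46: ✗
loan_id=47: ✗
loan_id=48: ✓ → 292
loan_id=49: ✗
loan_id=50: ✓ → 320
loan_id=51: ✓ → 325
balance_sum = 257 + 292 + 320 + 325 = 1194

paid_avg=320, rate_bp_sum=549, balance_sum=1194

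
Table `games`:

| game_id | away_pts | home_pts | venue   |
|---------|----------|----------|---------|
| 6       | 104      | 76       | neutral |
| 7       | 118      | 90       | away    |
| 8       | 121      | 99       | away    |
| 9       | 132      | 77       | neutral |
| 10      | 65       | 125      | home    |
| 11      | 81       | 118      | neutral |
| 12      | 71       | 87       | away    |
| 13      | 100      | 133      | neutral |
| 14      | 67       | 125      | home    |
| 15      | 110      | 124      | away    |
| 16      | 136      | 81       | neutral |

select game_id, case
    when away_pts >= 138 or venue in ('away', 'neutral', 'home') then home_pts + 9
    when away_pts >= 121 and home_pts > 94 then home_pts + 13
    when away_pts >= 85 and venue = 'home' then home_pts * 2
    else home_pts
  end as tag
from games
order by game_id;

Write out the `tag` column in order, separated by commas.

85, 99, 108, 86, 134, 127, 96, 142, 134, 133, 90

game_id=6: away_pts >= 138 or venue in ('away', 'neutral', 'home') → 85
game_id=7: away_pts >= 138 or venue in ('away', 'neutral', 'home') → 99
game_id=8: away_pts >= 138 or venue in ('away', 'neutral', 'home') → 108
game_id=9: away_pts >= 138 or venue in ('away', 'neutral', 'home') → 86
game_id=10: away_pts >= 138 or venue in ('away', 'neutral', 'home') → 134
game_id=11: away_pts >= 138 or venue in ('away', 'neutral', 'home') → 127
game_id=12: away_pts >= 138 or venue in ('away', 'neutral', 'home') → 96
game_id=13: away_pts >= 138 or venue in ('away', 'neutral', 'home') → 142
game_id=14: away_pts >= 138 or venue in ('away', 'neutral', 'home') → 134
game_id=15: away_pts >= 138 or venue in ('away', 'neutral', 'home') → 133
game_id=16: away_pts >= 138 or venue in ('away', 'neutral', 'home') → 90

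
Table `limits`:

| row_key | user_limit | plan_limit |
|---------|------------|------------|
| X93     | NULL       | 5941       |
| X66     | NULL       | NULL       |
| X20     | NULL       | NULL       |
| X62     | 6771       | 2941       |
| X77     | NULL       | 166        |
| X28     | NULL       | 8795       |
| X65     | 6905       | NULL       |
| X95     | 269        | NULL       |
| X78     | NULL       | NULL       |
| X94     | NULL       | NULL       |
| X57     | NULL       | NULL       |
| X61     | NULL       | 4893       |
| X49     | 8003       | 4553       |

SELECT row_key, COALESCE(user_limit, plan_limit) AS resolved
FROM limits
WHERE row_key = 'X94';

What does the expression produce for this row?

row_key = X94: user_limit=NULL, plan_limit=NULL.
user_limit=NULL, plan_limit=NULL (all NULL) → NULL

NULL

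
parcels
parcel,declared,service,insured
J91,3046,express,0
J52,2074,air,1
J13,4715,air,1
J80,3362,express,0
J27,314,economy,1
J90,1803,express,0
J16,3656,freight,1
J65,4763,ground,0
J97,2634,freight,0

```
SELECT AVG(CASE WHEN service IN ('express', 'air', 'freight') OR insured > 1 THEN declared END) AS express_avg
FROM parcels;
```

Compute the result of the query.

parcel=J91: ✓ → 3046
parcel=J52: ✓ → 2074
parcel=J13: ✓ → 4715
parcel=J80: ✓ → 3362
parcel=J27: ✗
parcel=J90: ✓ → 1803
parcel=J16: ✓ → 3656
parcel=J65: ✗
parcel=J97: ✓ → 2634
express_avg = (3046 + 2074 + 4715 + 3362 + 1803 + 3656 + 2634) / 7 = 3041.4285714286

3041.4285714286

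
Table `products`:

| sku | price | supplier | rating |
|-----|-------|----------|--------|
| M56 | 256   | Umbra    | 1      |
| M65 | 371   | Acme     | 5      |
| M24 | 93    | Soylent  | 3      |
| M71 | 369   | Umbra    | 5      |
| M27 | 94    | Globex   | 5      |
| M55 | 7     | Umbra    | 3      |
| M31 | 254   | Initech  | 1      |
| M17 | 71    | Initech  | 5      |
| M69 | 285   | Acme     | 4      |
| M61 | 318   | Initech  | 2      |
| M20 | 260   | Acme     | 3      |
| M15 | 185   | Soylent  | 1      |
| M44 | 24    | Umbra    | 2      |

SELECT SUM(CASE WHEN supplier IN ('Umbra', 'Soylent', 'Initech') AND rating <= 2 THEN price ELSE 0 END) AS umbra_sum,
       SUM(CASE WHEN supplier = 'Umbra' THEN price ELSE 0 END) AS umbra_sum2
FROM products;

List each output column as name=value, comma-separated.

umbra_sum=1037, umbra_sum2=656

[umbra_sum: supplier IN ('Umbra', 'Soylent', 'Initech') AND rating <= 2]
sku=M56: ✓ → 256
sku=M65: ✗
sku=M24: ✗
sku=M71: ✗
sku=M27: ✗
sku=M55: ✗
sku=M31: ✓ → 254
sku=M17: ✗
sku=M69: ✗
sku=M61: ✓ → 318
sku=M20: ✗
sku=M15: ✓ → 185
sku=M44: ✓ → 24
umbra_sum = 256 + 254 + 318 + 185 + 24 = 1037
—
[umbra_sum2: supplier = 'Umbra']
sku=M56: ✓ → 256
sku=M65: ✗
sku=M24: ✗
sku=M71: ✓ → 369
sku=M27: ✗
sku=M55: ✓ → 7
sku=M31: ✗
sku=M17: ✗
sku=M69: ✗
sku=M61: ✗
sku=M20: ✗
sku=M15: ✗
sku=M44: ✓ → 24
umbra_sum2 = 256 + 369 + 7 + 24 = 656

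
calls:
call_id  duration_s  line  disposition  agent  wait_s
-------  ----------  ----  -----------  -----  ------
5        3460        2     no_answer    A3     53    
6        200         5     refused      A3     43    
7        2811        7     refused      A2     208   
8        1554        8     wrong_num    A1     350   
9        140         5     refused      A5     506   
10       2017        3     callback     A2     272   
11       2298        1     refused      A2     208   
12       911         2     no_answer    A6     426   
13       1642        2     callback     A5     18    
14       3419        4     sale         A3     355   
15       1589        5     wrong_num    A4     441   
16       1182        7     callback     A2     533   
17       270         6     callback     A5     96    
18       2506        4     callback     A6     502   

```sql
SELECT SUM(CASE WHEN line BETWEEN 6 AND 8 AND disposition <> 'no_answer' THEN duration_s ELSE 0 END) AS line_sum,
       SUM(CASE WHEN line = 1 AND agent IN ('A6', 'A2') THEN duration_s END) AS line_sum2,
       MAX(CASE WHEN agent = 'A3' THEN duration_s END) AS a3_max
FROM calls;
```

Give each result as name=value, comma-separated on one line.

line_sum=5817, line_sum2=2298, a3_max=3460

[line_sum: line BETWEEN 6 AND 8 AND disposition <> 'no_answer']
call_id=5: ✗
call_id=6: ✗
call_id=7: ✓ → 2811
call_id=8: ✓ → 1554
call_id=9: ✗
call_id=10: ✗
call_id=11: ✗
call_id=12: ✗
call_id=13: ✗
call_id=14: ✗
call_id=15: ✗
call_id=16: ✓ → 1182
call_id=17: ✓ → 270
call_id=18: ✗
line_sum = 2811 + 1554 + 1182 + 270 = 5817
—
[line_sum2: line = 1 AND agent IN ('A6', 'A2')]
call_id=5: ✗
call_id=6: ✗
call_id=7: ✗
call_id=8: ✗
call_id=9: ✗
call_id=10: ✗
call_id=11: ✓ → 2298
call_id=12: ✗
call_id=13: ✗
call_id=14: ✗
call_id=15: ✗
call_id=16: ✗
call_id=17: ✗
call_id=18: ✗
line_sum2 = 2298
—
[a3_max: agent = 'A3']
call_id=5: ✓ → 3460
call_id=6: ✓ → 200
call_id=7: ✗
call_id=8: ✗
call_id=9: ✗
call_id=10: ✗
call_id=11: ✗
call_id=12: ✗
call_id=13: ✗
call_id=14: ✓ → 3419
call_id=15: ✗
call_id=16: ✗
call_id=17: ✗
call_id=18: ✗
a3_max = MAX(3460, 200, 3419) = 3460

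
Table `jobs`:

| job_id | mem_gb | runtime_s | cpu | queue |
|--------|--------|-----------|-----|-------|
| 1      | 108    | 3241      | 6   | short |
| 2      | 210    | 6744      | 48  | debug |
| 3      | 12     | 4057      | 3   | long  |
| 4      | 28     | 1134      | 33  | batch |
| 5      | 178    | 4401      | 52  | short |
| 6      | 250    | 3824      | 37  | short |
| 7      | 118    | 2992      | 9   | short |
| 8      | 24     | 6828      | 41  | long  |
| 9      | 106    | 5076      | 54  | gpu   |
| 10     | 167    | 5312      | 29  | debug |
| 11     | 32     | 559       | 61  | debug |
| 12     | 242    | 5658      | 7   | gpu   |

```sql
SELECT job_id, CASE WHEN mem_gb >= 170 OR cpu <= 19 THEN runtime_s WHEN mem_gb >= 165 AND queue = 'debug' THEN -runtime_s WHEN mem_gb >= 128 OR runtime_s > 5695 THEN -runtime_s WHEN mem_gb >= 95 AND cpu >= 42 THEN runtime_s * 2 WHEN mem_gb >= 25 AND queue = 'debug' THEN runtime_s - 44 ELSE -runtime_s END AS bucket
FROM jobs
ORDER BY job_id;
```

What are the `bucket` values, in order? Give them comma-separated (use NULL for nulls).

job_id=1: mem_gb >= 170 OR cpu <= 19 → 3241
job_id=2: mem_gb >= 170 OR cpu <= 19 → 6744
job_id=3: mem_gb >= 170 OR cpu <= 19 → 4057
job_id=4: ELSE → -1134
job_id=5: mem_gb >= 170 OR cpu <= 19 → 4401
job_id=6: mem_gb >= 170 OR cpu <= 19 → 3824
job_id=7: mem_gb >= 170 OR cpu <= 19 → 2992
job_id=8: mem_gb >= 128 OR runtime_s > 5695 → -6828
job_id=9: mem_gb >= 95 AND cpu >= 42 → 10152
job_id=10: mem_gb >= 165 AND queue = 'debug' → -5312
job_id=11: mem_gb >= 25 AND queue = 'debug' → 515
job_id=12: mem_gb >= 170 OR cpu <= 19 → 5658

3241, 6744, 4057, -1134, 4401, 3824, 2992, -6828, 10152, -5312, 515, 5658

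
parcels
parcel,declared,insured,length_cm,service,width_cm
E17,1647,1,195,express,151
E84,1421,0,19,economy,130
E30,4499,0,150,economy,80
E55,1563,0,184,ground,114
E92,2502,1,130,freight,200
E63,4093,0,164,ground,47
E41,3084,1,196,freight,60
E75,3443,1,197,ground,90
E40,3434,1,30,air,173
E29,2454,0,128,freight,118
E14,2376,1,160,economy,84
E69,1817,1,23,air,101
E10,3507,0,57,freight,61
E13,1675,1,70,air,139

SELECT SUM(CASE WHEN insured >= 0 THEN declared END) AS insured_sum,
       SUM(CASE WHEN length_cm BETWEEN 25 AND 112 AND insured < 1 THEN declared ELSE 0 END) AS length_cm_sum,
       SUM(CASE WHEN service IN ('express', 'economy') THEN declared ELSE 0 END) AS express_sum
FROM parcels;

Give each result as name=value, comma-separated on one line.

[insured_sum: insured >= 0]
parcel=E17: ✓ → 1647
parcel=E84: ✓ → 1421
parcel=E30: ✓ → 4499
parcel=E55: ✓ → 1563
parcel=E92: ✓ → 2502
parcel=E63: ✓ → 4093
parcel=E41: ✓ → 3084
parcel=E75: ✓ → 3443
parcel=E40: ✓ → 3434
parcel=E29: ✓ → 2454
parcel=E14: ✓ → 2376
parcel=E69: ✓ → 1817
parcel=E10: ✓ → 3507
parcel=E13: ✓ → 1675
insured_sum = 1647 + 1421 + 4499 + 1563 + 2502 + 4093 + 3084 + 3443 + 3434 + 2454 + 2376 + 1817 + 3507 + 1675 = 37515
—
[length_cm_sum: length_cm BETWEEN 25 AND 112 AND insured < 1]
parcel=E17: ✗
parcel=E84: ✗
parcel=E30: ✗
parcel=E55: ✗
parcel=E92: ✗
parcel=E63: ✗
parcel=E41: ✗
parcel=E75: ✗
parcel=E40: ✗
parcel=E29: ✗
parcel=E14: ✗
parcel=E69: ✗
parcel=E10: ✓ → 3507
parcel=E13: ✗
length_cm_sum = 3507
—
[express_sum: service IN ('express', 'economy')]
parcel=E17: ✓ → 1647
parcel=E84: ✓ → 1421
parcel=E30: ✓ → 4499
parcel=E55: ✗
parcel=E92: ✗
parcel=E63: ✗
parcel=E41: ✗
parcel=E75: ✗
parcel=E40: ✗
parcel=E29: ✗
parcel=E14: ✓ → 2376
parcel=E69: ✗
parcel=E10: ✗
parcel=E13: ✗
express_sum = 1647 + 1421 + 4499 + 2376 = 9943

insured_sum=37515, length_cm_sum=3507, express_sum=9943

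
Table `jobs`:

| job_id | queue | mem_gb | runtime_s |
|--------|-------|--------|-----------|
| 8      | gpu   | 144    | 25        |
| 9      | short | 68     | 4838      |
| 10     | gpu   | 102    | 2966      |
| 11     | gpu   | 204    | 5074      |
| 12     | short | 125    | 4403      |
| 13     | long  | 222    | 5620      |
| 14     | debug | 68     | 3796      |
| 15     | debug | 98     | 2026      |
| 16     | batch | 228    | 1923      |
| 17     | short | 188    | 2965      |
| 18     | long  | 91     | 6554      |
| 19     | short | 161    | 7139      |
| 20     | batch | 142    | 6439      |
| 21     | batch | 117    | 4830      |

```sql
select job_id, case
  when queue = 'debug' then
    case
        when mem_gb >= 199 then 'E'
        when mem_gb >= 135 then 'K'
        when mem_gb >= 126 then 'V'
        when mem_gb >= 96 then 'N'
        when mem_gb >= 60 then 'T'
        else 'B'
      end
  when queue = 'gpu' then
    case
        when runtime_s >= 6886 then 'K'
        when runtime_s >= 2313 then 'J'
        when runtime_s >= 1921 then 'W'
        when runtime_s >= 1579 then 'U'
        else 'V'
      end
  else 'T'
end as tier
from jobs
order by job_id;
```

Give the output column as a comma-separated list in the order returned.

job_id=8: queue='gpu' → inner[ELSE] → V
job_id=9: queue='short' → outer ELSE → T
job_id=10: queue='gpu' → inner[runtime_s >= 2313] → J
job_id=11: queue='gpu' → inner[runtime_s >= 2313] → J
job_id=12: queue='short' → outer ELSE → T
job_id=13: queue='long' → outer ELSE → T
job_id=14: queue='debug' → inner[mem_gb >= 60] → T
job_id=15: queue='debug' → inner[mem_gb >= 96] → N
job_id=16: queue='batch' → outer ELSE → T
job_id=17: queue='short' → outer ELSE → T
job_id=18: queue='long' → outer ELSE → T
job_id=19: queue='short' → outer ELSE → T
job_id=20: queue='batch' → outer ELSE → T
job_id=21: queue='batch' → outer ELSE → T

V, T, J, J, T, T, T, N, T, T, T, T, T, T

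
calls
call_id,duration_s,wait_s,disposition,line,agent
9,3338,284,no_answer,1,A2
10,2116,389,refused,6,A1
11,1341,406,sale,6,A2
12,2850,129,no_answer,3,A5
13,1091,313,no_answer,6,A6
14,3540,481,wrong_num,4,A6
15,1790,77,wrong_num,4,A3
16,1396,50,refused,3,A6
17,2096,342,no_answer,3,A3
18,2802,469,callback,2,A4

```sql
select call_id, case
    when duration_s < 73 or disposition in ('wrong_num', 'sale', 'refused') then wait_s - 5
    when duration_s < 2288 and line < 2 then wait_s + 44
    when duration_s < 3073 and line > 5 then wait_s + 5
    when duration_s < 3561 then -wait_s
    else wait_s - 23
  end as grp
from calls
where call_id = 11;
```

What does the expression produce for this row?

call_id = 11: duration_s=1341, wait_s=406, disposition=sale, line=6, agent=A2.
duration_s < 73 or disposition in ('wrong_num', 'sale', 'refused') → true → 401

401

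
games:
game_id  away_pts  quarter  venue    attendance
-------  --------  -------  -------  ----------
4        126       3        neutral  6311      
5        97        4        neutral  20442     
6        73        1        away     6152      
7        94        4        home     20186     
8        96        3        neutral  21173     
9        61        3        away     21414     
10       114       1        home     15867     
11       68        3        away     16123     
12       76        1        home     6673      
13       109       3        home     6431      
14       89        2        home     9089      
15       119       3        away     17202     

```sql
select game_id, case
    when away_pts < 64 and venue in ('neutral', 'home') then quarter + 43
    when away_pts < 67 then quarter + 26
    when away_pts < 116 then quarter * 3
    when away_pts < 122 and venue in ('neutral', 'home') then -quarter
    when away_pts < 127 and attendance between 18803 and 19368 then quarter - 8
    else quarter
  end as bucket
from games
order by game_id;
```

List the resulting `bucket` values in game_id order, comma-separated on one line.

3, 12, 3, 12, 9, 29, 3, 9, 3, 9, 6, 3

game_id=4: ELSE → 3
game_id=5: away_pts < 116 → 12
game_id=6: away_pts < 116 → 3
game_id=7: away_pts < 116 → 12
game_id=8: away_pts < 116 → 9
game_id=9: away_pts < 67 → 29
game_id=10: away_pts < 116 → 3
game_id=11: away_pts < 116 → 9
game_id=12: away_pts < 116 → 3
game_id=13: away_pts < 116 → 9
game_id=14: away_pts < 116 → 6
game_id=15: ELSE → 3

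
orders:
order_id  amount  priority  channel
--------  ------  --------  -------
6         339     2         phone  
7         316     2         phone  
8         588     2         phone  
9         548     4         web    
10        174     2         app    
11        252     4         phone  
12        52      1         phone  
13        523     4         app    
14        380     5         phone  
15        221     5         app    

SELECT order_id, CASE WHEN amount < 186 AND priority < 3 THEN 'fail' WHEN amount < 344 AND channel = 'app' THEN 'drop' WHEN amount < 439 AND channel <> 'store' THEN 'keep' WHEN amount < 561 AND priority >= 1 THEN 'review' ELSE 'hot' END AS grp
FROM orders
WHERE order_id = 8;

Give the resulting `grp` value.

hot

order_id = 8: amount=588, priority=2, channel=phone.
amount < 186 AND priority < 3 → false
amount < 344 AND channel = 'app' → false
amount < 439 AND channel <> 'store' → false
amount < 561 AND priority >= 1 → false
No prior WHEN matched → ELSE → hot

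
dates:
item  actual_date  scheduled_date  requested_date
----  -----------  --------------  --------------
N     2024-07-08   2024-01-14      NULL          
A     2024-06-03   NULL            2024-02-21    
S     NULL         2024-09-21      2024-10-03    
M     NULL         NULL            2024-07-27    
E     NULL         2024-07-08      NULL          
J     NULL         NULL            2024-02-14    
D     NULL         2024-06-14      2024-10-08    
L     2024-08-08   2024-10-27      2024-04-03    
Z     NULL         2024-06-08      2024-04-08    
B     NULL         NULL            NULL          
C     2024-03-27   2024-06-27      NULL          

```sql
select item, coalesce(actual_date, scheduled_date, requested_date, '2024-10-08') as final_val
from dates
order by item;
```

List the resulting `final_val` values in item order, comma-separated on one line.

2024-06-03, 2024-10-08, 2024-03-27, 2024-06-14, 2024-07-08, 2024-02-14, 2024-08-08, 2024-07-27, 2024-07-08, 2024-09-21, 2024-06-08

item=A: actual_date=2024-06-03 → 2024-06-03
item=B: actual_date=NULL, scheduled_date=NULL, requested_date=NULL, → literal 2024-10-08 → 2024-10-08
item=C: actual_date=2024-03-27 → 2024-03-27
item=D: actual_date=NULL, scheduled_date=2024-06-14 → 2024-06-14
item=E: actual_date=NULL, scheduled_date=2024-07-08 → 2024-07-08
item=J: actual_date=NULL, scheduled_date=NULL, requested_date=2024-02-14 → 2024-02-14
item=L: actual_date=2024-08-08 → 2024-08-08
item=M: actual_date=NULL, scheduled_date=NULL, requested_date=2024-07-27 → 2024-07-27
item=N: actual_date=2024-07-08 → 2024-07-08
item=S: actual_date=NULL, scheduled_date=2024-09-21 → 2024-09-21
item=Z: actual_date=NULL, scheduled_date=2024-06-08 → 2024-06-08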